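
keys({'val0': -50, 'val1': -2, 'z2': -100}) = ['val0', 'val1', 'z2']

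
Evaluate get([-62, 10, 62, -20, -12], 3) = -20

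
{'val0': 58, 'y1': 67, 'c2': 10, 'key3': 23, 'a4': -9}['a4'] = -9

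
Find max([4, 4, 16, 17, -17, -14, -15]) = 17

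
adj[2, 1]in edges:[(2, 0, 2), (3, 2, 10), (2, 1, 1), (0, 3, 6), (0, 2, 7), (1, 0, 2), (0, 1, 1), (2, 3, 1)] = 1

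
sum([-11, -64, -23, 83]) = -15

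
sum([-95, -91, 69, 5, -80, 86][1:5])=slice → [-91, 69, 5, -80]
(-91) + 69 + 5 + (-80)
= -97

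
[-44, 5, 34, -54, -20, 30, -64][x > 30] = [34]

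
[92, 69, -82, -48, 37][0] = 92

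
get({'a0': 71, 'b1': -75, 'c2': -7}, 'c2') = -7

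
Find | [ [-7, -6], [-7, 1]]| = (-7)*(1) - (-6)*(-7)
= -49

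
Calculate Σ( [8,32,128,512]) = 8 + 32 + 128 + 512
= 680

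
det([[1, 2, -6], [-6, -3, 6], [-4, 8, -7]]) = (1)*(1)*det([[-3, 6], [8, -7]]) + (-1)*(2)*det([[-6, 6], [-4, -7]]) + (1)*(-6)*det([[-6, -3], [-4, 8]])
= -27 + -132 + 360
= 201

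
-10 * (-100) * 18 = 18000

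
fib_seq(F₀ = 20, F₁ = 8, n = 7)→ [20, 8, 28, 36, 64, 100, 164]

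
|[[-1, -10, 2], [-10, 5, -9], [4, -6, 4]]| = 74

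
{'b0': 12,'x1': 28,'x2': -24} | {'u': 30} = {'b0': 12, 'x1': 28, 'x2': -24, 'u': 30}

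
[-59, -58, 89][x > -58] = keep x where x > -58: -59✗, -58✗, 89✓
= [89]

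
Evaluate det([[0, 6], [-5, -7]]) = (0)*(-7) - (6)*(-5)
= 30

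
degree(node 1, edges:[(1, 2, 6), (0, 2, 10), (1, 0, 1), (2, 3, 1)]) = incident: (1,2), (1,0)
= 2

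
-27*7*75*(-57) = 807975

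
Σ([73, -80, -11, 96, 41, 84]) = 73 + (-80) + (-11) + 96 + 41 + 84
= 203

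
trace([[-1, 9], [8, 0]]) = -1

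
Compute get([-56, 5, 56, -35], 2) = 56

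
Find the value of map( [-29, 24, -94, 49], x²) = [841, 576, 8836, 2401]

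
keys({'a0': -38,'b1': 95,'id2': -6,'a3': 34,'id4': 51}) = ['a0', 'b1', 'id2', 'a3', 'id4']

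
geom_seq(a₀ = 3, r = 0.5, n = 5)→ [3.0, 1.5, 0.75, 0.375, 0.1875]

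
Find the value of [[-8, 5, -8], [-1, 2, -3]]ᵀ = [[-8, -1], [5, 2], [-8, -3]]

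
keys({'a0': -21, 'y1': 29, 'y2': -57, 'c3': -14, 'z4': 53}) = ['a0', 'y1', 'y2', 'c3', 'z4']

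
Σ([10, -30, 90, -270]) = -200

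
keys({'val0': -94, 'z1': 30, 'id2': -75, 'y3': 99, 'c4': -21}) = ['val0', 'z1', 'id2', 'y3', 'c4']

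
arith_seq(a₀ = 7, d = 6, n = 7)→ a_0 = 7 + 0*6 = 7
a_1 = 7 + 1*6 = 13
a_2 = 7 + 2*6 = 19
...
= [7, 13, 19, 25, 31, 37, 43]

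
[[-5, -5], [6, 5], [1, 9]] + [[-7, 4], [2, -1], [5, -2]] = [[-12, -1], [8, 4], [6, 7]]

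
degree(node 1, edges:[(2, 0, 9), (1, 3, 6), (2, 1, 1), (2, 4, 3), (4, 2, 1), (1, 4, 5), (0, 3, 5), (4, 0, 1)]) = 3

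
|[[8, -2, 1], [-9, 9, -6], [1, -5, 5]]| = (1)*(8)*det([[9, -6], [-5, 5]]) + (-1)*(-2)*det([[-9, -6], [1, 5]]) + (1)*(1)*det([[-9, 9], [1, -5]])
= 120 + -78 + 36
= 78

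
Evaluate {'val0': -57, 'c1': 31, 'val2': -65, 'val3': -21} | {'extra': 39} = {'val0': -57, 'c1': 31, 'val2': -65, 'val3': -21, 'extra': 39}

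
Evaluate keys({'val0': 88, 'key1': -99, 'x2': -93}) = ['val0', 'key1', 'x2']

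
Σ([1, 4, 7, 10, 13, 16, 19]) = 70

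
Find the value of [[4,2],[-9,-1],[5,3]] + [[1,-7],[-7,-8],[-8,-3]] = [[5, -5], [-16, -9], [-3, 0]]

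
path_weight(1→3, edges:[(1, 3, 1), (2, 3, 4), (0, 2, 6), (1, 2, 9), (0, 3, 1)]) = w(1→3)=1
= 1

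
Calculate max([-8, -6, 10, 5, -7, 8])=10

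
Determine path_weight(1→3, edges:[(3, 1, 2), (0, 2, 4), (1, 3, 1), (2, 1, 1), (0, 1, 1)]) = w(1→3)=1
= 1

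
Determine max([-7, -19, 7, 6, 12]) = 12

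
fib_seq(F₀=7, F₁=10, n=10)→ [7, 10, 17, 27, 44, 71, 115, 186, 301, 487]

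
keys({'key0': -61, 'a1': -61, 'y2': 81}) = ['key0', 'a1', 'y2']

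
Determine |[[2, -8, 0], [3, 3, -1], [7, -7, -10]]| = (1)*(2)*det([[3, -1], [-7, -10]]) + (-1)*(-8)*det([[3, -1], [7, -10]]) + (1)*(0)*det([[3, 3], [7, -7]])
= -74 + -184 + 0
= -258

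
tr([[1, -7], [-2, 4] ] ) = diagonal: 1 + 4
= 5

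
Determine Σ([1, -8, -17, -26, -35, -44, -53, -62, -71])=1 + (-8) + (-17) + (-26) + (-35) + (-44) + (-53) + (-62) + (-71)
= -315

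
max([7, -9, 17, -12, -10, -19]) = 17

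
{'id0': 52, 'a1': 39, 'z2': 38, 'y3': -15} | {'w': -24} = {'id0': 52, 'a1': 39, 'z2': 38, 'y3': -15, 'w': -24}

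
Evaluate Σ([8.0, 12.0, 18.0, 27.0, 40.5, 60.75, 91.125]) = 257.375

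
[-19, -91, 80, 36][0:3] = [-19, -91, 80]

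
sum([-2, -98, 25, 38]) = -37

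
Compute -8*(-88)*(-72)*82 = -4156416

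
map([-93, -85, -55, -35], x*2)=[-186, -170, -110, -70]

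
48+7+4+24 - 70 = 13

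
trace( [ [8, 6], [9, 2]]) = diagonal: 8 + 2
= 10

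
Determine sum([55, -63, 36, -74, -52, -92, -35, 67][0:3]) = 28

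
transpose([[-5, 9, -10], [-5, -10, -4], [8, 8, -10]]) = [[-5, -5, 8], [9, -10, 8], [-10, -4, -10]]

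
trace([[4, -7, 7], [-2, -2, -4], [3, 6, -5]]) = -3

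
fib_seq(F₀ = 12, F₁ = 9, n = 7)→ [12, 9, 21, 30, 51, 81, 132]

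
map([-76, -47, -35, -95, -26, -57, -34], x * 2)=-76*2=-152, -47*2=-94, -35*2=-70, -95*2=-190, -26*2=-52, -57*2=-114, -34*2=-68
= [-152, -94, -70, -190, -52, -114, -68]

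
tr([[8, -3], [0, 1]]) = 9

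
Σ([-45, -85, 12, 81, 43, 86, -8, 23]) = 107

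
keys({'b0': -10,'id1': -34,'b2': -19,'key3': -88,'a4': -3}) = ['b0', 'id1', 'b2', 'key3', 'a4']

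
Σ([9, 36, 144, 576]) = 765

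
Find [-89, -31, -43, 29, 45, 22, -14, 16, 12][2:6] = [-43, 29, 45, 22]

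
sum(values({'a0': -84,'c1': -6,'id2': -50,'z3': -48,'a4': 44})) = (-84) + (-6) + (-50) + (-48) + 44
= -144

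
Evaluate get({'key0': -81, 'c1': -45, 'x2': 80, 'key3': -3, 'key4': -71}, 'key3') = -3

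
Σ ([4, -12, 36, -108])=4 + -12 + 36 + -108
= -80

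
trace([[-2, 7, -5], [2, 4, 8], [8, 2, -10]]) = -8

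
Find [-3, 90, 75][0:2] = [-3, 90]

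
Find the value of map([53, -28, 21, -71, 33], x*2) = 53*2=106, -28*2=-56, 21*2=42, -71*2=-142, 33*2=66
= [106, -56, 42, -142, 66]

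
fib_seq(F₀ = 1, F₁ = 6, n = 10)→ [1, 6, 7, 13, 20, 33, 53, 86, 139, 225]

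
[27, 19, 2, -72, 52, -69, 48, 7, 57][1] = 19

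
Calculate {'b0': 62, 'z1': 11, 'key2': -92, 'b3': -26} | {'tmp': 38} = {'b0': 62, 'z1': 11, 'key2': -92, 'b3': -26, 'tmp': 38}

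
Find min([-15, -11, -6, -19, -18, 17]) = -19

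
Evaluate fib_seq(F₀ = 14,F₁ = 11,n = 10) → [14, 11, 25, 36, 61, 97, 158, 255, 413, 668]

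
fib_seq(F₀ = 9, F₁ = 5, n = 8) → F_2 = F_1 + F_0 = 14
F_3 = F_2 + F_1 = 19
F_4 = F_3 + F_2 = 33
...
= [9, 5, 14, 19, 33, 52, 85, 137]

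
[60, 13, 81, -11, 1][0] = 60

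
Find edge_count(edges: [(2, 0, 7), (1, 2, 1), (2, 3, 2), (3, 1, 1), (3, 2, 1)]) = 5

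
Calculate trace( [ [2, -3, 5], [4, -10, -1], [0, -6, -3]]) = diagonal: 2 + (-10) + (-3)
= -11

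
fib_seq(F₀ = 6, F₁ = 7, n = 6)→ F_2 = F_1 + F_0 = 13
F_3 = F_2 + F_1 = 20
F_4 = F_3 + F_2 = 33
...
= [6, 7, 13, 20, 33, 53]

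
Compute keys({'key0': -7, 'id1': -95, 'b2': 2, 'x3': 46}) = ['key0', 'id1', 'b2', 'x3']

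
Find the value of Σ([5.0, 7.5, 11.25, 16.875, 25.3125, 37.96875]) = 103.90625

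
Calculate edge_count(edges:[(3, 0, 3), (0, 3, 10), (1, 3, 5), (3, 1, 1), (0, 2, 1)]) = 5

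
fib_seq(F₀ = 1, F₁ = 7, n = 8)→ [1, 7, 8, 15, 23, 38, 61, 99]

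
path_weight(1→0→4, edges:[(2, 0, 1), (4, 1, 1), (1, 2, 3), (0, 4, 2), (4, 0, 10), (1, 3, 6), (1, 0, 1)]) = w(1→0)=1 + w(0→4)=2
= 3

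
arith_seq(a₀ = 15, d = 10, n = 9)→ a_0 = 15 + 0*10 = 15
a_1 = 15 + 1*10 = 25
a_2 = 15 + 2*10 = 35
...
= [15, 25, 35, 45, 55, 65, 75, 85, 95]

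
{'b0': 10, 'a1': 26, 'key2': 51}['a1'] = 26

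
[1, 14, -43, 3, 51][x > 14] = keep x where x > 14: 1✗, 14✗, -43✗, 3✗, 51✓
= [51]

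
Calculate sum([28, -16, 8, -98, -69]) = 28 + (-16) + 8 + (-98) + (-69)
= -147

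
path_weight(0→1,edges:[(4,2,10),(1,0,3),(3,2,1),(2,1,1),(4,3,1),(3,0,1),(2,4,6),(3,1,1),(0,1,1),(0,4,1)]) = 1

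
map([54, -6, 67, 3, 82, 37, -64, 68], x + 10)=54+10=64, -6+10=4, 67+10=77, 3+10=13, 82+10=92, 37+10=47, -64+10=-54, 68+10=78
= [64, 4, 77, 13, 92, 47, -54, 78]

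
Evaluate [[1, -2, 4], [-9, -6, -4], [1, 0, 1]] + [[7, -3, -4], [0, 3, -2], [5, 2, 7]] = [[8, -5, 0], [-9, -3, -6], [6, 2, 8]]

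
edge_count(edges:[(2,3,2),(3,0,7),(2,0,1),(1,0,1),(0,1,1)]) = 5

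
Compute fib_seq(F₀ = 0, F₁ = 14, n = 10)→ F_2 = F_1 + F_0 = 14
F_3 = F_2 + F_1 = 28
F_4 = F_3 + F_2 = 42
...
= [0, 14, 14, 28, 42, 70, 112, 182, 294, 476]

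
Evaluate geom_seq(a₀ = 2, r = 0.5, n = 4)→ [2.0, 1.0, 0.5, 0.25]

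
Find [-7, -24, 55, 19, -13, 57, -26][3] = 19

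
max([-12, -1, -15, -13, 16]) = 16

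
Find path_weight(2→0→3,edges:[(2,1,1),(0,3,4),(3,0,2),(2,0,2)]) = 6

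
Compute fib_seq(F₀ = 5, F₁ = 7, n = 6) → F_2 = F_1 + F_0 = 12
F_3 = F_2 + F_1 = 19
F_4 = F_3 + F_2 = 31
...
= [5, 7, 12, 19, 31, 50]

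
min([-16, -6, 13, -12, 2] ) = -16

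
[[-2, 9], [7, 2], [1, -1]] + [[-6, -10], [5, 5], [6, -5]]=[[-8, -1], [12, 7], [7, -6]]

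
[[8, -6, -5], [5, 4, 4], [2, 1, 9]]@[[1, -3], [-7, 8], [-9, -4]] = [[95, -52], [-59, 1], [-86, -34]]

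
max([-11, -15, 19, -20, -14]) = 19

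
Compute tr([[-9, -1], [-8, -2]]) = -11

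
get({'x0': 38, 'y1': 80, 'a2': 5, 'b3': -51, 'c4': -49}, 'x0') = 38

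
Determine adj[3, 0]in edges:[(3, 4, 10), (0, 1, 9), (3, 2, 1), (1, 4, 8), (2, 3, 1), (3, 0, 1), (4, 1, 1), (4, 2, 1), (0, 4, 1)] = 1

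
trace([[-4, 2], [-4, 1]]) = -3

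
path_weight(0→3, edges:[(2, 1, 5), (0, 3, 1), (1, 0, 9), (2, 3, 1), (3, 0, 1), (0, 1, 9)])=w(0→3)=1
= 1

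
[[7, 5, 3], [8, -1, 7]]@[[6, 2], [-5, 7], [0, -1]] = [[17, 46], [53, 2]]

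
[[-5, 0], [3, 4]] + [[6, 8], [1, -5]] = [[1, 8], [4, -1]]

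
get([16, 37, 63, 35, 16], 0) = 16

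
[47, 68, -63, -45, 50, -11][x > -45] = keep x where x > -45: 47✓, 68✓, -63✗, -45✗, 50✓, -11✓
= [47, 68, 50, -11]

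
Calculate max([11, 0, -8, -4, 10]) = 11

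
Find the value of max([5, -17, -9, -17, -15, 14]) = 14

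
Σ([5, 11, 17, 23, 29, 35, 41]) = 5 + 11 + 17 + 23 + 29 + 35 + 41
= 161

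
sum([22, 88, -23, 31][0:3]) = slice → [22, 88, -23]
22 + 88 + (-23)
= 87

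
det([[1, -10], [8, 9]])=(1)*(9) - (-10)*(8)
= 89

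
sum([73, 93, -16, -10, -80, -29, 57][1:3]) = 77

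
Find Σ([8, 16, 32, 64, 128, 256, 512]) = 8 + 16 + 32 + 64 + 128 + 256 + 512
= 1016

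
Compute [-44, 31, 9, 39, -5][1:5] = [31, 9, 39, -5]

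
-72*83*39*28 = -6525792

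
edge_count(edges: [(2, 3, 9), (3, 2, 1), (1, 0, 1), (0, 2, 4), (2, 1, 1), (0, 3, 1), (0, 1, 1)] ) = 7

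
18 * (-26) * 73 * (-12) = 409968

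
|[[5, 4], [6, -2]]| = (5)*(-2) - (4)*(6)
= -34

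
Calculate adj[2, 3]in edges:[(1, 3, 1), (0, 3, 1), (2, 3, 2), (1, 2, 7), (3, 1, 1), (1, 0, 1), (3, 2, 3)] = 2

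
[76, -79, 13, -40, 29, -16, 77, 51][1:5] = [-79, 13, -40, 29]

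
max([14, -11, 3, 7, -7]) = 14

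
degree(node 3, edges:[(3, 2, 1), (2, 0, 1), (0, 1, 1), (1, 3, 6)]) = 2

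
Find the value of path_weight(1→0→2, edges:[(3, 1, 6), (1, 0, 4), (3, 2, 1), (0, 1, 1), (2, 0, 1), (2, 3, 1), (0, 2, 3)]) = 7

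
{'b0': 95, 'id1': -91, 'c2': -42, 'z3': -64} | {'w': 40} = {'b0': 95, 'id1': -91, 'c2': -42, 'z3': -64, 'w': 40}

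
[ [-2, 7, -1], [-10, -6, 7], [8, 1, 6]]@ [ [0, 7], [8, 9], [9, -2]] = C[0][0] = (-2)*(0) + (7)*(8) + (-1)*(9) = 47
C[0][1] = (-2)*(7) + (7)*(9) + (-1)*(-2) = 51
C[1][0] = (-10)*(0) + (-6)*(8) + (7)*(9) = 15
C[1][1] = (-10)*(7) + (-6)*(9) + (7)*(-2) = -138
C[2][0] = (8)*(0) + (1)*(8) + (6)*(9) = 62
C[2][1] = (8)*(7) + (1)*(9) + (6)*(-2) = 53
= [[47, 51], [15, -138], [62, 53]]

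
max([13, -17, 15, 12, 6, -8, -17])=15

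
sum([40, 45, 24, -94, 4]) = 40 + 45 + 24 + (-94) + 4
= 19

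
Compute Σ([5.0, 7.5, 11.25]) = 5.0 + 7.5 + 11.25
= 23.75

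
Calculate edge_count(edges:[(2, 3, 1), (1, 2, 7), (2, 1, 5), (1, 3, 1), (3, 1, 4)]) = 5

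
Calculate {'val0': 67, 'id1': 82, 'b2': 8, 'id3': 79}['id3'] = 79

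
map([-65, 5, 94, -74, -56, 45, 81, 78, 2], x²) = [4225, 25, 8836, 5476, 3136, 2025, 6561, 6084, 4]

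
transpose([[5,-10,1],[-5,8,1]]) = [[5, -5], [-10, 8], [1, 1]]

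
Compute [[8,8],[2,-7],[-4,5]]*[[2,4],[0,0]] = C[0][0] = (8)*(2) + (8)*(0) = 16
C[0][1] = (8)*(4) + (8)*(0) = 32
C[1][0] = (2)*(2) + (-7)*(0) = 4
C[1][1] = (2)*(4) + (-7)*(0) = 8
C[2][0] = (-4)*(2) + (5)*(0) = -8
C[2][1] = (-4)*(4) + (5)*(0) = -16
= [[16, 32], [4, 8], [-8, -16]]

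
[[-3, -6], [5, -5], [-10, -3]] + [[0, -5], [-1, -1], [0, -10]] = [[-3, -11], [4, -6], [-10, -13]]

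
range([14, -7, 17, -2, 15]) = 24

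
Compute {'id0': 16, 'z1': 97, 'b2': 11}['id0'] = 16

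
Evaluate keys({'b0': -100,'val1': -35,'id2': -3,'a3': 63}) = ['b0', 'val1', 'id2', 'a3']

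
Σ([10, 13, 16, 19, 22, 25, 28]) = 133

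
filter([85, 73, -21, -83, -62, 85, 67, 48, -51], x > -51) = [85, 73, -21, 85, 67, 48]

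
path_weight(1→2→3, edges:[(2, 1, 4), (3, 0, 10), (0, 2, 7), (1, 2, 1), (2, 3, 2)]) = w(1→2)=1 + w(2→3)=2
= 3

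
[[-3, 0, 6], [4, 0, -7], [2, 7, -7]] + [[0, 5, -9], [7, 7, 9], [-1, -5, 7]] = [[-3, 5, -3], [11, 7, 2], [1, 2, 0]]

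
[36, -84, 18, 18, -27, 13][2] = 18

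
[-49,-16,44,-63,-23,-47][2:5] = [44, -63, -23]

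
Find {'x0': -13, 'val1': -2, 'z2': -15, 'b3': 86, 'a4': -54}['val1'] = -2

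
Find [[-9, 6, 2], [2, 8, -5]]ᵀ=[[-9, 2], [6, 8], [2, -5]]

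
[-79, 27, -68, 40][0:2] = [-79, 27]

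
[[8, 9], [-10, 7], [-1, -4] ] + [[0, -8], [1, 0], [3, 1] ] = [[8, 1], [-9, 7], [2, -3]]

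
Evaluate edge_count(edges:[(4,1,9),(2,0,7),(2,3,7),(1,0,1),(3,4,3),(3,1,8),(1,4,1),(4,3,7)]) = 8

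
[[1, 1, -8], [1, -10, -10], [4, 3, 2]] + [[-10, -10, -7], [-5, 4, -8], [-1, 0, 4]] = [[-9, -9, -15], [-4, -6, -18], [3, 3, 6]]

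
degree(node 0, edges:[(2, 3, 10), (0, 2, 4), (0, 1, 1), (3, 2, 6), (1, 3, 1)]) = incident: (0,2), (0,1)
= 2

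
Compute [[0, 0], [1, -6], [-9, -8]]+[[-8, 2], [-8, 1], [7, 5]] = [[-8, 2], [-7, -5], [-2, -3]]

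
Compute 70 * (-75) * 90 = -472500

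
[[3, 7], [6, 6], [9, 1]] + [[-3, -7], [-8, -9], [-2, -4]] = [[0, 0], [-2, -3], [7, -3]]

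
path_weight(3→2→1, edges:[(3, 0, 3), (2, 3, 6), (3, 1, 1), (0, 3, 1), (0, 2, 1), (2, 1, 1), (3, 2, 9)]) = w(3→2)=9 + w(2→1)=1
= 10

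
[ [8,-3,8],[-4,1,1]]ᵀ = [[8, -4], [-3, 1], [8, 1]]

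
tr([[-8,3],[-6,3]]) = diagonal: (-8) + 3
= -5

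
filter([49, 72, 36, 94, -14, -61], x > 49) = [72, 94]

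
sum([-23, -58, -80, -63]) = -224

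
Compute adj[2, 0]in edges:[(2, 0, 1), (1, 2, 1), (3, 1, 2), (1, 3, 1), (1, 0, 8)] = 1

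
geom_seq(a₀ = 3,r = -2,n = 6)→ [3, -6, 12, -24, 48, -96]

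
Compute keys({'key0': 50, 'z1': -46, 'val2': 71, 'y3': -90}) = ['key0', 'z1', 'val2', 'y3']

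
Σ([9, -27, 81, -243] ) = 9 + -27 + 81 + -243
= -180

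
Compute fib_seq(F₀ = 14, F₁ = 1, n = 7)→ F_2 = F_1 + F_0 = 15
F_3 = F_2 + F_1 = 16
F_4 = F_3 + F_2 = 31
...
= [14, 1, 15, 16, 31, 47, 78]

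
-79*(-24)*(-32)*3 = -182016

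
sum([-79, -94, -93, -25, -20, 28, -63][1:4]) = -212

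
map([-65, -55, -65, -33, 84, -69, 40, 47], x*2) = -65*2=-130, -55*2=-110, -65*2=-130, -33*2=-66, 84*2=168, -69*2=-138, 40*2=80, 47*2=94
= [-130, -110, -130, -66, 168, -138, 80, 94]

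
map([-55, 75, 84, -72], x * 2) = [-110, 150, 168, -144]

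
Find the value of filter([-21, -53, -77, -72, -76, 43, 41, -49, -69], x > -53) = [-21, 43, 41, -49]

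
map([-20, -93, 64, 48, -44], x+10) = [-10, -83, 74, 58, -34]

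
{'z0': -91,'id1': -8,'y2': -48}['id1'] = -8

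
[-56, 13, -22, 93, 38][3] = 93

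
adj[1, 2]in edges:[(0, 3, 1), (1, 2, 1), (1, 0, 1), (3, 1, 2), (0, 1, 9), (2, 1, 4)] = 1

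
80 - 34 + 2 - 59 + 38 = 27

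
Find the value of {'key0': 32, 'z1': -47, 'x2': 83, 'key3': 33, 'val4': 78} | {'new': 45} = {'key0': 32, 'z1': -47, 'x2': 83, 'key3': 33, 'val4': 78, 'new': 45}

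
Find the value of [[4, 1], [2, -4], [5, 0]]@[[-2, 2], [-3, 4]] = [[-11, 12], [8, -12], [-10, 10]]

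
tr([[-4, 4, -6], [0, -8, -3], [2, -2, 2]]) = -10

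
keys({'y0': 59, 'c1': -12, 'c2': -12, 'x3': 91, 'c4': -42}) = ['y0', 'c1', 'c2', 'x3', 'c4']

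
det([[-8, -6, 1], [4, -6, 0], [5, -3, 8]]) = 594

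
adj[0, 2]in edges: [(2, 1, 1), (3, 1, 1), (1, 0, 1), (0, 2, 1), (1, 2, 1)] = 1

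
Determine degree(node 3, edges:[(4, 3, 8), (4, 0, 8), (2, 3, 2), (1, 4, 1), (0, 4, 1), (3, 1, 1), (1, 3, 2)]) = incident: (4,3), (2,3), (3,1), (1,3)
= 4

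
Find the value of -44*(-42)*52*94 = 9033024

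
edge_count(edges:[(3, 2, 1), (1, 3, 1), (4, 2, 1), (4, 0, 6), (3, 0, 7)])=5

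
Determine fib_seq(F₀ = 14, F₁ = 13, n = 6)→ [14, 13, 27, 40, 67, 107]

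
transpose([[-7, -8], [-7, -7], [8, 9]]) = [[-7, -7, 8], [-8, -7, 9]]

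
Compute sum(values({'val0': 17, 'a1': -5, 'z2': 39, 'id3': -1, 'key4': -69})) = -19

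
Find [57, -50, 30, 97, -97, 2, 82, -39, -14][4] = -97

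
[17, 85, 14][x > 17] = keep x where x > 17: 17✗, 85✓, 14✗
= [85]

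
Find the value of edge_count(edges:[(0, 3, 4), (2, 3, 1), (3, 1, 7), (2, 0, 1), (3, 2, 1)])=5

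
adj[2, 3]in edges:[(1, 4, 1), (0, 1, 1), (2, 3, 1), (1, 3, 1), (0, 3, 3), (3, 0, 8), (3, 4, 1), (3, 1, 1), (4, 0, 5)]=1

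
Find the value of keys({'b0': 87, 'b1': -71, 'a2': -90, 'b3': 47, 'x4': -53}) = ['b0', 'b1', 'a2', 'b3', 'x4']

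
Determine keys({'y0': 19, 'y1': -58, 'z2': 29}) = ['y0', 'y1', 'z2']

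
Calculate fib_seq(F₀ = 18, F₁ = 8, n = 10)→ [18, 8, 26, 34, 60, 94, 154, 248, 402, 650]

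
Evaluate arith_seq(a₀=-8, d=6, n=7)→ [-8, -2, 4, 10, 16, 22, 28]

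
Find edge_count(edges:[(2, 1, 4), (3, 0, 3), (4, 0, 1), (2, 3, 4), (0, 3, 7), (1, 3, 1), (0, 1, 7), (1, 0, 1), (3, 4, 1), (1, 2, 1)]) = 10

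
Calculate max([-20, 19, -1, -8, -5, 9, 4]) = 19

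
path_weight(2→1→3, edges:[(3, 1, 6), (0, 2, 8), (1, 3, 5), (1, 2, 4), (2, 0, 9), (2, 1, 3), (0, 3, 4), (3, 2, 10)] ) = 8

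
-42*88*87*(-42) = 13505184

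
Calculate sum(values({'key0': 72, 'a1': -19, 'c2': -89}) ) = -36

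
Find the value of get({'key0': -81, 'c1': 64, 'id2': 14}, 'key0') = -81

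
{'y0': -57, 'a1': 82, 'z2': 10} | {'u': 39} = {'y0': -57, 'a1': 82, 'z2': 10, 'u': 39}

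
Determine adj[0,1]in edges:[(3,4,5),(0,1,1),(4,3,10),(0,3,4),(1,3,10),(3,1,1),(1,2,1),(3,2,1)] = 1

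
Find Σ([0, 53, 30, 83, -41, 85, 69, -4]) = 275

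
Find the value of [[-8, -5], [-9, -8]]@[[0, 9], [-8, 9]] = C[0][0] = (-8)*(0) + (-5)*(-8) = 40
C[0][1] = (-8)*(9) + (-5)*(9) = -117
C[1][0] = (-9)*(0) + (-8)*(-8) = 64
C[1][1] = (-9)*(9) + (-8)*(9) = -153
= [[40, -117], [64, -153]]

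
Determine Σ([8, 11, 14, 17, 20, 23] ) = 8 + 11 + 14 + 17 + 20 + 23
= 93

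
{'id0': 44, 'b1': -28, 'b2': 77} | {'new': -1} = {'id0': 44, 'b1': -28, 'b2': 77, 'new': -1}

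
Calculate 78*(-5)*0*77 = 0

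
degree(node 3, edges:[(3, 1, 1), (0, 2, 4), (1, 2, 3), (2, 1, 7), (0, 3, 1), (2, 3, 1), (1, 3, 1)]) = incident: (3,1), (0,3), (2,3), (1,3)
= 4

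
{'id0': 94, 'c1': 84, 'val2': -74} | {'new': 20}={'id0': 94, 'c1': 84, 'val2': -74, 'new': 20}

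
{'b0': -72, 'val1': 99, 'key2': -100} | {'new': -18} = {'b0': -72, 'val1': 99, 'key2': -100, 'new': -18}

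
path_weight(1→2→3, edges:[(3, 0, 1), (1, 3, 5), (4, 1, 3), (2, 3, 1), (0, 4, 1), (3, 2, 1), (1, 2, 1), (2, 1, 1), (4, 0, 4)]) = 2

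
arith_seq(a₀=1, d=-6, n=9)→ a_0 = 1 + 0*-6 = 1
a_1 = 1 + 1*-6 = -5
a_2 = 1 + 2*-6 = -11
...
= [1, -5, -11, -17, -23, -29, -35, -41, -47]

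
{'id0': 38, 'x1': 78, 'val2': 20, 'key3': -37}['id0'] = 38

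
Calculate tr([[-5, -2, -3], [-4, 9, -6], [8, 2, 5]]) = diagonal: (-5) + 9 + 5
= 9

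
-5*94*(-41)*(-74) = -1425980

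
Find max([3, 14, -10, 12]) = 14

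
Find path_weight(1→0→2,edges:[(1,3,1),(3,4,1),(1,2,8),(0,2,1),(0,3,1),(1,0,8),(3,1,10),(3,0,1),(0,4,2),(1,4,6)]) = 9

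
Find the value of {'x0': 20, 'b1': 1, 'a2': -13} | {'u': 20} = {'x0': 20, 'b1': 1, 'a2': -13, 'u': 20}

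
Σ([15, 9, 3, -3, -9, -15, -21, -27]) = -48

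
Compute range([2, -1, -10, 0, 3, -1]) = 13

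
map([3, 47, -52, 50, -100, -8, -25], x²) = [9, 2209, 2704, 2500, 10000, 64, 625]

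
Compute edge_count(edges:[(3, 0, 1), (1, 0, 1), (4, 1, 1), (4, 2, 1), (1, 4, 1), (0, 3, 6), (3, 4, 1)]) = 7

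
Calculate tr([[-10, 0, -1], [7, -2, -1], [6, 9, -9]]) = diagonal: (-10) + (-2) + (-9)
= -21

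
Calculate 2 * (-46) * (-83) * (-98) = -748328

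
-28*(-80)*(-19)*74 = -3149440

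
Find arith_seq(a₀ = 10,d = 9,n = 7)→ a_0 = 10 + 0*9 = 10
a_1 = 10 + 1*9 = 19
a_2 = 10 + 2*9 = 28
...
= [10, 19, 28, 37, 46, 55, 64]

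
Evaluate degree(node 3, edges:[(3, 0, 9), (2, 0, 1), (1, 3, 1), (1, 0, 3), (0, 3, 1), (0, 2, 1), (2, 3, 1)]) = 4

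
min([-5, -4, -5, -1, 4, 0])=-5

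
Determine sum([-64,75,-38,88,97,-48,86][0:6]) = slice → [-64, 75, -38, 88, 97, -48]
(-64) + 75 + (-38) + 88 + 97 + (-48)
= 110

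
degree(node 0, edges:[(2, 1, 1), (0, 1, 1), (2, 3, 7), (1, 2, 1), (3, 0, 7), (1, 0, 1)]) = 3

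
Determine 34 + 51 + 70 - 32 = 123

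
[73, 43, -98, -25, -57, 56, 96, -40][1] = 43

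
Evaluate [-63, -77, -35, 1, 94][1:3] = [-77, -35]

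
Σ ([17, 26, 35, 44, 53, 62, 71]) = 17 + 26 + 35 + 44 + 53 + 62 + 71
= 308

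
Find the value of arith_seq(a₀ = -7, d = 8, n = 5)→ [-7, 1, 9, 17, 25]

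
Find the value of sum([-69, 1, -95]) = -163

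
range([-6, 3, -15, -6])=18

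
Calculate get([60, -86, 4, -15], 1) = -86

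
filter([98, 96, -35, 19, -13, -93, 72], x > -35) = [98, 96, 19, -13, 72]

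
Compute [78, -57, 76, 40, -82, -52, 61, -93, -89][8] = -89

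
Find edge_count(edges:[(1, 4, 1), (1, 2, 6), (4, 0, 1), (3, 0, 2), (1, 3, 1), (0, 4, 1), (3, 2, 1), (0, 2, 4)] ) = 8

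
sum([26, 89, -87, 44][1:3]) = slice → [89, -87]
89 + (-87)
= 2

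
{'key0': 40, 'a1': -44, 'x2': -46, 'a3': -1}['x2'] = -46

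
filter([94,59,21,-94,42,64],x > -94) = keep x where x > -94: 94✓, 59✓, 21✓, -94✗, 42✓, 64✓
= [94, 59, 21, 42, 64]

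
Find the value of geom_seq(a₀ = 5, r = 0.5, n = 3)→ [5.0, 2.5, 1.25]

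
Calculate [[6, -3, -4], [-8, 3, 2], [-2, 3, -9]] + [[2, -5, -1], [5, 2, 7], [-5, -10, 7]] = [[8, -8, -5], [-3, 5, 9], [-7, -7, -2]]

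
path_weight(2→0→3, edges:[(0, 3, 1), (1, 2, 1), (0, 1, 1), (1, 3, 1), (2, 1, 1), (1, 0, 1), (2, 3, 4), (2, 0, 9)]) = 10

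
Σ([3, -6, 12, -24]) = 3 + -6 + 12 + -24
= -15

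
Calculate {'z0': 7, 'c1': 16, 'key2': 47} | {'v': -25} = {'z0': 7, 'c1': 16, 'key2': 47, 'v': -25}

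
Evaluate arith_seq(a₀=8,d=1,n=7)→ a_0 = 8 + 0*1 = 8
a_1 = 8 + 1*1 = 9
a_2 = 8 + 2*1 = 10
...
= [8, 9, 10, 11, 12, 13, 14]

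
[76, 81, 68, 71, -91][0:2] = [76, 81]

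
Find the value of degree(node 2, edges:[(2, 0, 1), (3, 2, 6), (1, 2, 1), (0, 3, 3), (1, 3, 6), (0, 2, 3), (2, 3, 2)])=5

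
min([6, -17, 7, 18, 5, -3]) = -17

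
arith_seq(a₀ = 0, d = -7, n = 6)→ a_0 = 0 + 0*-7 = 0
a_1 = 0 + 1*-7 = -7
a_2 = 0 + 2*-7 = -14
...
= [0, -7, -14, -21, -28, -35]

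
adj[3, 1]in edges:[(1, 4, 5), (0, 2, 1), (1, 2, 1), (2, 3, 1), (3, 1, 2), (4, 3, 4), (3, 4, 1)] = 2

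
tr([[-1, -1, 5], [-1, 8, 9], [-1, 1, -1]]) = diagonal: (-1) + 8 + (-1)
= 6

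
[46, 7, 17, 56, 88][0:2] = [46, 7]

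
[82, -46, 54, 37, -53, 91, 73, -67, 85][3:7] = [37, -53, 91, 73]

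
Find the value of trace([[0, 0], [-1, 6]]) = diagonal: 0 + 6
= 6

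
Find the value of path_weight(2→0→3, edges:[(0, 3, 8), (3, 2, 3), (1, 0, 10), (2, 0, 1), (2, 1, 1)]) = 9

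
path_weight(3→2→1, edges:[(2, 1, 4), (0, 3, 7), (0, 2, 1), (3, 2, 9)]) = w(3→2)=9 + w(2→1)=4
= 13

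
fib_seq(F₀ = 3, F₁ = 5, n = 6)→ F_2 = F_1 + F_0 = 8
F_3 = F_2 + F_1 = 13
F_4 = F_3 + F_2 = 21
...
= [3, 5, 8, 13, 21, 34]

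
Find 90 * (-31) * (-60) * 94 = 15735600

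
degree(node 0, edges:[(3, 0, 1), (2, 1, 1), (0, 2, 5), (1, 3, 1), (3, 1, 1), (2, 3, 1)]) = 2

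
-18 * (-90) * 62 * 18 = 1807920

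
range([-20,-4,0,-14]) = 20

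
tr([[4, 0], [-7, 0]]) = diagonal: 4 + 0
= 4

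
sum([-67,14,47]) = (-67) + 14 + 47
= -6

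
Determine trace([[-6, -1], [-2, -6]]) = diagonal: (-6) + (-6)
= -12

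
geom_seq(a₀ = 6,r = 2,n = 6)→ a_0 = 6*2^0 = 6
a_1 = 6*2^1 = 12
a_2 = 6*2^2 = 24
...
= [6, 12, 24, 48, 96, 192]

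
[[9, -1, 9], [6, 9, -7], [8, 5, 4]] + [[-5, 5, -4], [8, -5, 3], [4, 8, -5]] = [[4, 4, 5], [14, 4, -4], [12, 13, -1]]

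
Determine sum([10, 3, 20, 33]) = 66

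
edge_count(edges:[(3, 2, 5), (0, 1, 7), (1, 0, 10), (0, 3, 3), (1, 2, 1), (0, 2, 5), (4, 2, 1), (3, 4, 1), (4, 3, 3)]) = 9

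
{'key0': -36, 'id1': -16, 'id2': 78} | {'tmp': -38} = {'key0': -36, 'id1': -16, 'id2': 78, 'tmp': -38}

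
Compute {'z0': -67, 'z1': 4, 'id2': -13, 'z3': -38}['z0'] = -67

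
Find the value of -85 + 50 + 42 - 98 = -91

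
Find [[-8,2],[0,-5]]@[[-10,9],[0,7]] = C[0][0] = (-8)*(-10) + (2)*(0) = 80
C[0][1] = (-8)*(9) + (2)*(7) = -58
C[1][0] = (0)*(-10) + (-5)*(0) = 0
C[1][1] = (0)*(9) + (-5)*(7) = -35
= [[80, -58], [0, -35]]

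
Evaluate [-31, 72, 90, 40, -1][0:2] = [-31, 72]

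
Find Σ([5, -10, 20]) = 5 + -10 + 20
= 15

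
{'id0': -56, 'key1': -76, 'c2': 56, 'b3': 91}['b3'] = 91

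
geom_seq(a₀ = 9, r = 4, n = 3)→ [9, 36, 144]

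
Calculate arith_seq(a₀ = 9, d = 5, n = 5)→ [9, 14, 19, 24, 29]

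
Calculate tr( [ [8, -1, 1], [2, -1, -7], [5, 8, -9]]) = -2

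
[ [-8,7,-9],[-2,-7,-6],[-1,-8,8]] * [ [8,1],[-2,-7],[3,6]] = C[0][0] = (-8)*(8) + (7)*(-2) + (-9)*(3) = -105
C[0][1] = (-8)*(1) + (7)*(-7) + (-9)*(6) = -111
C[1][0] = (-2)*(8) + (-7)*(-2) + (-6)*(3) = -20
C[1][1] = (-2)*(1) + (-7)*(-7) + (-6)*(6) = 11
C[2][0] = (-1)*(8) + (-8)*(-2) + (8)*(3) = 32
C[2][1] = (-1)*(1) + (-8)*(-7) + (8)*(6) = 103
= [[-105, -111], [-20, 11], [32, 103]]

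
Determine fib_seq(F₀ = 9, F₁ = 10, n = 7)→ F_2 = F_1 + F_0 = 19
F_3 = F_2 + F_1 = 29
F_4 = F_3 + F_2 = 48
...
= [9, 10, 19, 29, 48, 77, 125]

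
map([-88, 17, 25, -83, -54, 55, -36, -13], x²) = [7744, 289, 625, 6889, 2916, 3025, 1296, 169]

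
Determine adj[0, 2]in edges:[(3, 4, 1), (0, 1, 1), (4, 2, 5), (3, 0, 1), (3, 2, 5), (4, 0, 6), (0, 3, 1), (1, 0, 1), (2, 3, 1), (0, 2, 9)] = 9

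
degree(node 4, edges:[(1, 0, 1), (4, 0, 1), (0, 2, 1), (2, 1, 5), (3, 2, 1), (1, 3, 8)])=incident: (4,0)
= 1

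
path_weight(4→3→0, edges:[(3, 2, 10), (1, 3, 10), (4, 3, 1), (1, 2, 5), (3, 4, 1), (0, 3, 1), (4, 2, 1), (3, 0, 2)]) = 3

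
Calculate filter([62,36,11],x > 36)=keep x where x > 36: 62✓, 36✗, 11✗
= [62]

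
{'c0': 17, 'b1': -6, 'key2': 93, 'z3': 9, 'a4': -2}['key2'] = 93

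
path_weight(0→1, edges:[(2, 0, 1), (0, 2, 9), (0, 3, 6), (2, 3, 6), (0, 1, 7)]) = 7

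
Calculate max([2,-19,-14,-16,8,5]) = 8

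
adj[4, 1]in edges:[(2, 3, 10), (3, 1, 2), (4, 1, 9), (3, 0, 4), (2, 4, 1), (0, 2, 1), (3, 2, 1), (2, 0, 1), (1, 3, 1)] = 9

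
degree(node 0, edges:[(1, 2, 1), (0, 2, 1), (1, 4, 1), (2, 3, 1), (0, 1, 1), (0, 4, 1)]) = incident: (0,2), (0,1), (0,4)
= 3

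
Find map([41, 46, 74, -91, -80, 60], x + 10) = 41+10=51, 46+10=56, 74+10=84, -91+10=-81, -80+10=-70, 60+10=70
= [51, 56, 84, -81, -70, 70]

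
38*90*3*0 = 0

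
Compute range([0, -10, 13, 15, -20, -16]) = 35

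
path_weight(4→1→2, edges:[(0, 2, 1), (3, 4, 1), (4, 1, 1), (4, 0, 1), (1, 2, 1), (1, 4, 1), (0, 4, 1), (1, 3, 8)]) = 2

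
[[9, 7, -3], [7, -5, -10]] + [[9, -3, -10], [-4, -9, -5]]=[[18, 4, -13], [3, -14, -15]]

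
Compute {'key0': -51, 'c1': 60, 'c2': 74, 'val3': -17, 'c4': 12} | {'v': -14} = {'key0': -51, 'c1': 60, 'c2': 74, 'val3': -17, 'c4': 12, 'v': -14}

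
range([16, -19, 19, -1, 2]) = 38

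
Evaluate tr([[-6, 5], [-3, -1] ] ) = -7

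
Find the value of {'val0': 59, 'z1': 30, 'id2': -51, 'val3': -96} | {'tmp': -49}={'val0': 59, 'z1': 30, 'id2': -51, 'val3': -96, 'tmp': -49}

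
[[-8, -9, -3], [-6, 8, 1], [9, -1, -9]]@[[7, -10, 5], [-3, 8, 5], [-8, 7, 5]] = C[0][0] = (-8)*(7) + (-9)*(-3) + (-3)*(-8) = -5
C[0][1] = (-8)*(-10) + (-9)*(8) + (-3)*(7) = -13
C[0][2] = (-8)*(5) + (-9)*(5) + (-3)*(5) = -100
C[1][0] = (-6)*(7) + (8)*(-3) + (1)*(-8) = -74
C[1][1] = (-6)*(-10) + (8)*(8) + (1)*(7) = 131
C[1][2] = (-6)*(5) + (8)*(5) + (1)*(5) = 15
... (3 more cells)
= [[-5, -13, -100], [-74, 131, 15], [138, -161, -5]]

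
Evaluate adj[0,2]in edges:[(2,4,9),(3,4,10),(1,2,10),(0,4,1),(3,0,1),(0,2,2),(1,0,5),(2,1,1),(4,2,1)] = 2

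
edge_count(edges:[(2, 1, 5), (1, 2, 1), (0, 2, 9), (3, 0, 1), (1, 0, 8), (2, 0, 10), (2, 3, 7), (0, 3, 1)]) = 8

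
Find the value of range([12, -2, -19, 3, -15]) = 31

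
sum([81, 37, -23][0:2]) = 118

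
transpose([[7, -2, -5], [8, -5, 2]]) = [[7, 8], [-2, -5], [-5, 2]]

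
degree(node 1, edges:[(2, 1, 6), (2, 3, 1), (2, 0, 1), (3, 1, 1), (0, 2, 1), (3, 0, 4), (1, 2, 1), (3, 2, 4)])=3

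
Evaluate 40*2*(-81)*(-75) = 486000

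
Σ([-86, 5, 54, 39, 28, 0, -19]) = 21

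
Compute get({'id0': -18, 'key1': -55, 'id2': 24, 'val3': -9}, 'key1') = -55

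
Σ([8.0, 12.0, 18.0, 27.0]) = 8.0 + 12.0 + 18.0 + 27.0
= 65.0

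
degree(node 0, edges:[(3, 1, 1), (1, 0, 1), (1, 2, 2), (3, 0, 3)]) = 2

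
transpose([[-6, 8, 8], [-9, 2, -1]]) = [[-6, -9], [8, 2], [8, -1]]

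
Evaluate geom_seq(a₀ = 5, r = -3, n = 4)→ [5, -15, 45, -135]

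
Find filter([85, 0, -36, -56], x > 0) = [85]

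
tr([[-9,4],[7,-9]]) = diagonal: (-9) + (-9)
= -18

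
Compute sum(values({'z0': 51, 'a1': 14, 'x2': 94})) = 51 + 14 + 94
= 159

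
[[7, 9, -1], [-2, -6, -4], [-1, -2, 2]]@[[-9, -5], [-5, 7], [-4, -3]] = C[0][0] = (7)*(-9) + (9)*(-5) + (-1)*(-4) = -104
C[0][1] = (7)*(-5) + (9)*(7) + (-1)*(-3) = 31
C[1][0] = (-2)*(-9) + (-6)*(-5) + (-4)*(-4) = 64
C[1][1] = (-2)*(-5) + (-6)*(7) + (-4)*(-3) = -20
C[2][0] = (-1)*(-9) + (-2)*(-5) + (2)*(-4) = 11
C[2][1] = (-1)*(-5) + (-2)*(7) + (2)*(-3) = -15
= [[-104, 31], [64, -20], [11, -15]]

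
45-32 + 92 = 105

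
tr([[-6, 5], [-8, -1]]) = diagonal: (-6) + (-1)
= -7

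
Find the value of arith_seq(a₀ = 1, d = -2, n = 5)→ [1, -1, -3, -5, -7]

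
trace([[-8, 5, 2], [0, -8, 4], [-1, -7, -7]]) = diagonal: (-8) + (-8) + (-7)
= -23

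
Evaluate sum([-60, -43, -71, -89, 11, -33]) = -285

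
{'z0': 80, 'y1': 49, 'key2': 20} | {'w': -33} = {'z0': 80, 'y1': 49, 'key2': 20, 'w': -33}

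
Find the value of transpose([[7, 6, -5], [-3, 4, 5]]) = [[7, -3], [6, 4], [-5, 5]]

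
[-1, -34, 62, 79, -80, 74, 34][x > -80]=keep x where x > -80: -1✓, -34✓, 62✓, 79✓, -80✗, 74✓, 34✓
= [-1, -34, 62, 79, 74, 34]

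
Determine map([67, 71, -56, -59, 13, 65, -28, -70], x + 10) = 67+10=77, 71+10=81, -56+10=-46, -59+10=-49, 13+10=23, 65+10=75, -28+10=-18, -70+10=-60
= [77, 81, -46, -49, 23, 75, -18, -60]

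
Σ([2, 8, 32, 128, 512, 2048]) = 2730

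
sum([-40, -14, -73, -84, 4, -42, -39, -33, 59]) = -262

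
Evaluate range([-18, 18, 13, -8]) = 36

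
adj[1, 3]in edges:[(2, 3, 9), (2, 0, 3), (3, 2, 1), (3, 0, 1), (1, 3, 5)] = 5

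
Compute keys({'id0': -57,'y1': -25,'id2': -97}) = ['id0', 'y1', 'id2']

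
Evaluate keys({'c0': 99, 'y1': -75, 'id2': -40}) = ['c0', 'y1', 'id2']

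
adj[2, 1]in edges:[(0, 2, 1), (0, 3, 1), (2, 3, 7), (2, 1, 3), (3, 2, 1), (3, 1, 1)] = 3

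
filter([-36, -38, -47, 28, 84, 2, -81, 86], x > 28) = keep x where x > 28: -36✗, -38✗, -47✗, 28✗, 84✓, 2✗, -81✗, 86✓
= [84, 86]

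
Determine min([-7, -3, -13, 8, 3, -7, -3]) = -13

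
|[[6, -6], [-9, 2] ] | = (6)*(2) - (-6)*(-9)
= -42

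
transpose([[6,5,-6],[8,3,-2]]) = [[6, 8], [5, 3], [-6, -2]]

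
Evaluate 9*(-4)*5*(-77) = 13860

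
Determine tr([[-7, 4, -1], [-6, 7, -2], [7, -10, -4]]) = diagonal: (-7) + 7 + (-4)
= -4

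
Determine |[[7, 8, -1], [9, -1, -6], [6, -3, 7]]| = (1)*(7)*det([[-1, -6], [-3, 7]]) + (-1)*(8)*det([[9, -6], [6, 7]]) + (1)*(-1)*det([[9, -1], [6, -3]])
= -175 + -792 + 21
= -946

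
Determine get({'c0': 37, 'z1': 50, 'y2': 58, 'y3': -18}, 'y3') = -18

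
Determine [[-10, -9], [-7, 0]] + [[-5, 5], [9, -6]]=[[-15, -4], [2, -6]]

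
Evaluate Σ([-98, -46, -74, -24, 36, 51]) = (-98) + (-46) + (-74) + (-24) + 36 + 51
= -155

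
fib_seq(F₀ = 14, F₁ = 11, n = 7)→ [14, 11, 25, 36, 61, 97, 158]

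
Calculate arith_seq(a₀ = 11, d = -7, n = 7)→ a_0 = 11 + 0*-7 = 11
a_1 = 11 + 1*-7 = 4
a_2 = 11 + 2*-7 = -3
...
= [11, 4, -3, -10, -17, -24, -31]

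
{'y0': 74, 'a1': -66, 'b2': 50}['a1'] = -66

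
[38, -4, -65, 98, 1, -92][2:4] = [-65, 98]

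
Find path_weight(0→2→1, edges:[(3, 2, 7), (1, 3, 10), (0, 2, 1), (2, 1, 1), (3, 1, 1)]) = w(0→2)=1 + w(2→1)=1
= 2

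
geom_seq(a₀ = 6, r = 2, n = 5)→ [6, 12, 24, 48, 96]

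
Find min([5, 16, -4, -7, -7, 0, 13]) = -7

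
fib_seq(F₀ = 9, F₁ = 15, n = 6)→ [9, 15, 24, 39, 63, 102]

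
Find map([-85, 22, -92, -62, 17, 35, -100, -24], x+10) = -85+10=-75, 22+10=32, -92+10=-82, -62+10=-52, 17+10=27, 35+10=45, -100+10=-90, -24+10=-14
= [-75, 32, -82, -52, 27, 45, -90, -14]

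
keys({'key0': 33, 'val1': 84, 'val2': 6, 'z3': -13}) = ['key0', 'val1', 'val2', 'z3']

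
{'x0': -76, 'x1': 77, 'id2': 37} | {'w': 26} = {'x0': -76, 'x1': 77, 'id2': 37, 'w': 26}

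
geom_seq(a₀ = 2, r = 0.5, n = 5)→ [2.0, 1.0, 0.5, 0.25, 0.125]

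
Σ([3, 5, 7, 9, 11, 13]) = 3 + 5 + 7 + 9 + 11 + 13
= 48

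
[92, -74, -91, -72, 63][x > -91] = keep x where x > -91: 92✓, -74✓, -91✗, -72✓, 63✓
= [92, -74, -72, 63]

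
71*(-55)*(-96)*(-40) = -14995200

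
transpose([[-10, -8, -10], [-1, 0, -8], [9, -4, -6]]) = [[-10, -1, 9], [-8, 0, -4], [-10, -8, -6]]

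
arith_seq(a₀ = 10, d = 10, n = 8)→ a_0 = 10 + 0*10 = 10
a_1 = 10 + 1*10 = 20
a_2 = 10 + 2*10 = 30
...
= [10, 20, 30, 40, 50, 60, 70, 80]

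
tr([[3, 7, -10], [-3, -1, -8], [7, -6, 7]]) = diagonal: 3 + (-1) + 7
= 9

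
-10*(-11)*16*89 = 156640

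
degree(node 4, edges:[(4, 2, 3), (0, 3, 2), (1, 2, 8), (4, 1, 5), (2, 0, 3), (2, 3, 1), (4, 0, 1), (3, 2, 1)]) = 3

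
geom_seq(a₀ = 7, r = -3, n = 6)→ [7, -21, 63, -189, 567, -1701]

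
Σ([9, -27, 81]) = 9 + -27 + 81
= 63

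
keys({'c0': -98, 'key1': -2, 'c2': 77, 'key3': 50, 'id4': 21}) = ['c0', 'key1', 'c2', 'key3', 'id4']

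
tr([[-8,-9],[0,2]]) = -6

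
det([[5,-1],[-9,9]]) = 36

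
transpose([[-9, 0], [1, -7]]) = [[-9, 1], [0, -7]]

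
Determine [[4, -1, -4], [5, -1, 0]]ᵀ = [[4, 5], [-1, -1], [-4, 0]]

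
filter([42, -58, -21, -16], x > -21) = [42, -16]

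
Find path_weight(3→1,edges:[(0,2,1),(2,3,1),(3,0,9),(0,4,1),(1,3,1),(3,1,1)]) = 1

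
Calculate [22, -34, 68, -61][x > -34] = keep x where x > -34: 22✓, -34✗, 68✓, -61✗
= [22, 68]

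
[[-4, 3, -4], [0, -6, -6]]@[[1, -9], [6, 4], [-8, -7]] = [[46, 76], [12, 18]]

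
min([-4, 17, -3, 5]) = -4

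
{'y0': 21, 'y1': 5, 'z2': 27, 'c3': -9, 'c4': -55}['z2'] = 27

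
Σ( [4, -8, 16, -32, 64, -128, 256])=172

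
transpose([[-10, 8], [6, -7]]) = [[-10, 6], [8, -7]]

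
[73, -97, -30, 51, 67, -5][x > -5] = [73, 51, 67]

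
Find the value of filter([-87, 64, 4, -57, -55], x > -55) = [64, 4]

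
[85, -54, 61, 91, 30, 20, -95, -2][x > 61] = keep x where x > 61: 85✓, -54✗, 61✗, 91✓, 30✗, 20✗, -95✗, -2✗
= [85, 91]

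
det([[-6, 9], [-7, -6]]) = 99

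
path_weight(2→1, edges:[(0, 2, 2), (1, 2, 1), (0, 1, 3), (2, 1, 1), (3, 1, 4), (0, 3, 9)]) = 1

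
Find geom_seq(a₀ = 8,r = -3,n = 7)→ [8, -24, 72, -216, 648, -1944, 5832]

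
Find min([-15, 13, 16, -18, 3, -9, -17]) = -18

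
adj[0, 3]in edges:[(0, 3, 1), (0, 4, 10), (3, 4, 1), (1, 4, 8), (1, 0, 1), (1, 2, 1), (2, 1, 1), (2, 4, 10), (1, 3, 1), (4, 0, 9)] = 1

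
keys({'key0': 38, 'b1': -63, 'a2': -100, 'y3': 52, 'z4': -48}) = ['key0', 'b1', 'a2', 'y3', 'z4']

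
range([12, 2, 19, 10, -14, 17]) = 33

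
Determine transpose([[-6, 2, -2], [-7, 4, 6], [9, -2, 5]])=[[-6, -7, 9], [2, 4, -2], [-2, 6, 5]]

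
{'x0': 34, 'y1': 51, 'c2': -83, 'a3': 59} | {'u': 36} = {'x0': 34, 'y1': 51, 'c2': -83, 'a3': 59, 'u': 36}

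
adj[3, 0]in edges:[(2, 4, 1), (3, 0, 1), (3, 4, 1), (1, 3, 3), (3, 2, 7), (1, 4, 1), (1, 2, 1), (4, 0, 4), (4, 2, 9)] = 1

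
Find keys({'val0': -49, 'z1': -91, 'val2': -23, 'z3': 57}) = ['val0', 'z1', 'val2', 'z3']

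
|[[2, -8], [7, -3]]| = (2)*(-3) - (-8)*(7)
= 50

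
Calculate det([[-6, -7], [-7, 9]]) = (-6)*(9) - (-7)*(-7)
= -103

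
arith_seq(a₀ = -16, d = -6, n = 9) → [-16, -22, -28, -34, -40, -46, -52, -58, -64]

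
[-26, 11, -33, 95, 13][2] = -33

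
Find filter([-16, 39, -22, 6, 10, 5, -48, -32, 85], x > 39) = [85]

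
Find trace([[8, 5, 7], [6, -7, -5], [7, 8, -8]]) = diagonal: 8 + (-7) + (-8)
= -7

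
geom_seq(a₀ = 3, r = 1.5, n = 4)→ a_0 = 3*1.5^0 = 3.0
a_1 = 3*1.5^1 = 4.5
a_2 = 3*1.5^2 = 6.75
...
= [3.0, 4.5, 6.75, 10.125]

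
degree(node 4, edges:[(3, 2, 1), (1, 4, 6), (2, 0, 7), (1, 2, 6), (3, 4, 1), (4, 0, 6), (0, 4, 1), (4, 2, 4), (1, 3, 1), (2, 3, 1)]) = 5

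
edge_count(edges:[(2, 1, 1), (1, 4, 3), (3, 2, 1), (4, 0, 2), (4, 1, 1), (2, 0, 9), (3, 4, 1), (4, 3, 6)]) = 8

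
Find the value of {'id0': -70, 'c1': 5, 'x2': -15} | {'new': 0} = {'id0': -70, 'c1': 5, 'x2': -15, 'new': 0}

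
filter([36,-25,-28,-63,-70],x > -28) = keep x where x > -28: 36✓, -25✓, -28✗, -63✗, -70✗
= [36, -25]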